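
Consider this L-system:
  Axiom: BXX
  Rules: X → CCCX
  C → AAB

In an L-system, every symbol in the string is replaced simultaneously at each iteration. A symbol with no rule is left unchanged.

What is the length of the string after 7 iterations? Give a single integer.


Step 0: length = 3
Step 1: length = 9
Step 2: length = 27
Step 3: length = 45
Step 4: length = 63
Step 5: length = 81
Step 6: length = 99
Step 7: length = 117

Answer: 117


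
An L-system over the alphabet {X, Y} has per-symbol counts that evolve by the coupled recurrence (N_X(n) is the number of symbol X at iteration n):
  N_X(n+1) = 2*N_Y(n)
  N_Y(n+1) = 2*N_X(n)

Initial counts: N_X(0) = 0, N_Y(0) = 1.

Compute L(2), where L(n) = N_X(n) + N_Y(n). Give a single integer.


Answer: 4

Derivation:
Step 0: N_X=0, N_Y=1, L=1
Step 1: N_X=2, N_Y=0, L=2
Step 2: N_X=0, N_Y=4, L=4


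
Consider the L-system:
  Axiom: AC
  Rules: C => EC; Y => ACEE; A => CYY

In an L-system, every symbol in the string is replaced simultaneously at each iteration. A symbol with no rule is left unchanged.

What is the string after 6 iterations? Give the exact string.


Answer: EEEEECEEECECACEEACEEEECEEECACEEACEEEECEEEEEECEEEEECECACEEACEEEECEEECACEEACEEEECEEEEEECEEEEEEEEC

Derivation:
Step 0: AC
Step 1: CYYEC
Step 2: ECACEEACEEEEC
Step 3: EECCYYECEECYYECEEEEEC
Step 4: EEECECACEEACEEEECEEECACEEACEEEECEEEEEEC
Step 5: EEEECEECCYYECEECYYECEEEEECEEEECCYYECEECYYECEEEEECEEEEEEEC
Step 6: EEEEECEEECECACEEACEEEECEEECACEEACEEEECEEEEEECEEEEECECACEEACEEEECEEECACEEACEEEECEEEEEECEEEEEEEEC


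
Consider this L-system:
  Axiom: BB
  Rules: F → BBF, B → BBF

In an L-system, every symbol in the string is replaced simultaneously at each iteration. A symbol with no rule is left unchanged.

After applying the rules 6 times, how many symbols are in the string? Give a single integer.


Step 0: length = 2
Step 1: length = 6
Step 2: length = 18
Step 3: length = 54
Step 4: length = 162
Step 5: length = 486
Step 6: length = 1458

Answer: 1458


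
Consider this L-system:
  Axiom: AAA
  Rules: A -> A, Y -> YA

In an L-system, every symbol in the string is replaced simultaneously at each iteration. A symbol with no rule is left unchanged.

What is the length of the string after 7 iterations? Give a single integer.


Step 0: length = 3
Step 1: length = 3
Step 2: length = 3
Step 3: length = 3
Step 4: length = 3
Step 5: length = 3
Step 6: length = 3
Step 7: length = 3

Answer: 3


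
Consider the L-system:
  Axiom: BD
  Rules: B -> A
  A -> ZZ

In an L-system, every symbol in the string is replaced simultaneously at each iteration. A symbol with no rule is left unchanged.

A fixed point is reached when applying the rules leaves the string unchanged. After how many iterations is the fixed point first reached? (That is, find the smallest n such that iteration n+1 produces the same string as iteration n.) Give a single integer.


Step 0: BD
Step 1: AD
Step 2: ZZD
Step 3: ZZD  (unchanged — fixed point at step 2)

Answer: 2


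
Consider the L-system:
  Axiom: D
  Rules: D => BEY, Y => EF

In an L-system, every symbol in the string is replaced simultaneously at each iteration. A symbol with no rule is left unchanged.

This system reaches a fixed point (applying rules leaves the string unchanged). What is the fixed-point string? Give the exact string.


Answer: BEEF

Derivation:
Step 0: D
Step 1: BEY
Step 2: BEEF
Step 3: BEEF  (unchanged — fixed point at step 2)


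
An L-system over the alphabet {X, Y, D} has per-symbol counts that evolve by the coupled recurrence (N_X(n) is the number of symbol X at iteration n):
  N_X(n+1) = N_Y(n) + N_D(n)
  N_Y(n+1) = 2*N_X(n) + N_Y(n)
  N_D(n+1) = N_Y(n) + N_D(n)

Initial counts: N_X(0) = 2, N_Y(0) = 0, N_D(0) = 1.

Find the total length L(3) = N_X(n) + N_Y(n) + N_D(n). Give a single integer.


Step 0: N_X=2, N_Y=0, N_D=1, L=3
Step 1: N_X=1, N_Y=4, N_D=1, L=6
Step 2: N_X=5, N_Y=6, N_D=5, L=16
Step 3: N_X=11, N_Y=16, N_D=11, L=38

Answer: 38


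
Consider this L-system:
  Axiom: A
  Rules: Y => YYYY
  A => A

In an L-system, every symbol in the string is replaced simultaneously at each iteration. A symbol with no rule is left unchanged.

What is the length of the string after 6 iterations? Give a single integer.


Answer: 1

Derivation:
Step 0: length = 1
Step 1: length = 1
Step 2: length = 1
Step 3: length = 1
Step 4: length = 1
Step 5: length = 1
Step 6: length = 1


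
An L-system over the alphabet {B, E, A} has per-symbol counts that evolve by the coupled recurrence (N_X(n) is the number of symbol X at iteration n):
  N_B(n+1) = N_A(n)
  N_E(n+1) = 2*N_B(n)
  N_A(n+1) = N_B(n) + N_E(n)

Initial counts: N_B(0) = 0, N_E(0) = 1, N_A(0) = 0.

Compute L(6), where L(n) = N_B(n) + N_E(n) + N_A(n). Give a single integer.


Answer: 9

Derivation:
Step 0: N_B=0, N_E=1, N_A=0, L=1
Step 1: N_B=0, N_E=0, N_A=1, L=1
Step 2: N_B=1, N_E=0, N_A=0, L=1
Step 3: N_B=0, N_E=2, N_A=1, L=3
Step 4: N_B=1, N_E=0, N_A=2, L=3
Step 5: N_B=2, N_E=2, N_A=1, L=5
Step 6: N_B=1, N_E=4, N_A=4, L=9


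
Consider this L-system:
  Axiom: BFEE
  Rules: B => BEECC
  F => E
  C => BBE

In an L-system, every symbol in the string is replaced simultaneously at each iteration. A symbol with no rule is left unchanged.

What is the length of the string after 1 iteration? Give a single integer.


Step 0: length = 4
Step 1: length = 8

Answer: 8


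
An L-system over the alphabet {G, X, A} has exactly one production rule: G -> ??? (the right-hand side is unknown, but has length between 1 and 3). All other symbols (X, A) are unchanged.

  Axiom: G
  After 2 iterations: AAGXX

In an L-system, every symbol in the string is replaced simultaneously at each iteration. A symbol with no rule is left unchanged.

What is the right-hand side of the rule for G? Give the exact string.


Trying G -> AGX:
  Step 0: G
  Step 1: AGX
  Step 2: AAGXX
Matches the given result.

Answer: AGX


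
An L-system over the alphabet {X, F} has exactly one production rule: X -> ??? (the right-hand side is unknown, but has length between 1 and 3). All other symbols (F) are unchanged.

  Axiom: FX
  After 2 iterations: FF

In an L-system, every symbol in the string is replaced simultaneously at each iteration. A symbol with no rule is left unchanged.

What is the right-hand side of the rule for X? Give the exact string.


Trying X -> F:
  Step 0: FX
  Step 1: FF
  Step 2: FF
Matches the given result.

Answer: F


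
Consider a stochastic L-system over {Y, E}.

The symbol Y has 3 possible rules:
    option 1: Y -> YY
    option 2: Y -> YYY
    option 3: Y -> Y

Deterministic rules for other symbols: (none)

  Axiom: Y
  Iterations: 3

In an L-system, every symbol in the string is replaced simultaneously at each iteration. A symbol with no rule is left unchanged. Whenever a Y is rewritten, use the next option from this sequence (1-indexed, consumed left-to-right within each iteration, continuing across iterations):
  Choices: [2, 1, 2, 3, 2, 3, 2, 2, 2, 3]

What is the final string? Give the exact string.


Step 0: Y
Step 1: YYY  (used choices [2])
Step 2: YYYYYY  (used choices [1, 2, 3])
Step 3: YYYYYYYYYYYYYY  (used choices [2, 3, 2, 2, 2, 3])

Answer: YYYYYYYYYYYYYY


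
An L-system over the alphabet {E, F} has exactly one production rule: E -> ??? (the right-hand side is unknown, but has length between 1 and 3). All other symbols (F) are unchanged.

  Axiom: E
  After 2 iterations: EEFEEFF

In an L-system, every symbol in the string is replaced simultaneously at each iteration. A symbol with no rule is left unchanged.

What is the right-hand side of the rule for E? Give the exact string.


Answer: EEF

Derivation:
Trying E -> EEF:
  Step 0: E
  Step 1: EEF
  Step 2: EEFEEFF
Matches the given result.


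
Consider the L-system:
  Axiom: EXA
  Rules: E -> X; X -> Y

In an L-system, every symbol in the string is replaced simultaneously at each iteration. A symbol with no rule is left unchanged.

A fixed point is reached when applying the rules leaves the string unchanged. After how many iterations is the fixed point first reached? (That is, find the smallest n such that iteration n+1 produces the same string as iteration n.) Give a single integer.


Answer: 2

Derivation:
Step 0: EXA
Step 1: XYA
Step 2: YYA
Step 3: YYA  (unchanged — fixed point at step 2)


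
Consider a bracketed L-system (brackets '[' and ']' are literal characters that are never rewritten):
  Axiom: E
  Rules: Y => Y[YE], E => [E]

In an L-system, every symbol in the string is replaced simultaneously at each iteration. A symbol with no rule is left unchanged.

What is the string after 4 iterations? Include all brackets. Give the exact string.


Step 0: E
Step 1: [E]
Step 2: [[E]]
Step 3: [[[E]]]
Step 4: [[[[E]]]]

Answer: [[[[E]]]]


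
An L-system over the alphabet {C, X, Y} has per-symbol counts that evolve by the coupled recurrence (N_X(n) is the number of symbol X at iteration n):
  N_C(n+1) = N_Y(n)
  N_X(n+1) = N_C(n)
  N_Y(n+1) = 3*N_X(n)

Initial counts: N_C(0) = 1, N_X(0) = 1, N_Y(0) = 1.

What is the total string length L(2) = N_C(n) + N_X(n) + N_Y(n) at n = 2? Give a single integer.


Answer: 7

Derivation:
Step 0: N_C=1, N_X=1, N_Y=1, L=3
Step 1: N_C=1, N_X=1, N_Y=3, L=5
Step 2: N_C=3, N_X=1, N_Y=3, L=7


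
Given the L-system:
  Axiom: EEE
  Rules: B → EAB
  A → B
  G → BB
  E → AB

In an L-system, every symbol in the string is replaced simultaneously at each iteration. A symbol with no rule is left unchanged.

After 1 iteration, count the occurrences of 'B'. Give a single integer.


Step 0: EEE  (0 'B')
Step 1: ABABAB  (3 'B')

Answer: 3


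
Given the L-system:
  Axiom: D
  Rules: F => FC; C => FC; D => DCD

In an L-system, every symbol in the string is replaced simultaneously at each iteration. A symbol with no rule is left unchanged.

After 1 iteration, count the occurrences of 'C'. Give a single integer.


Answer: 1

Derivation:
Step 0: D  (0 'C')
Step 1: DCD  (1 'C')


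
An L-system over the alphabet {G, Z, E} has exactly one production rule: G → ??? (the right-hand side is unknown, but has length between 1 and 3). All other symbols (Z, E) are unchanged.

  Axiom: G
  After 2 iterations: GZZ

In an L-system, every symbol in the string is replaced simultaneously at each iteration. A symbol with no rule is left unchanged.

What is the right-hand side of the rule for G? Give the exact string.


Trying G → GZ:
  Step 0: G
  Step 1: GZ
  Step 2: GZZ
Matches the given result.

Answer: GZ


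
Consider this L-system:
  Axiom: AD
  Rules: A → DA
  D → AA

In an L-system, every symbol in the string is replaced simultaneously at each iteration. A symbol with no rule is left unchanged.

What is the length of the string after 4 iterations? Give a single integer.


Step 0: length = 2
Step 1: length = 4
Step 2: length = 8
Step 3: length = 16
Step 4: length = 32

Answer: 32


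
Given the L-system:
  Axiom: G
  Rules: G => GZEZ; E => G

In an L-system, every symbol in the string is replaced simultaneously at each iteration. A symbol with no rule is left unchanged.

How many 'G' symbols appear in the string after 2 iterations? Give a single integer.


Step 0: G  (1 'G')
Step 1: GZEZ  (1 'G')
Step 2: GZEZZGZ  (2 'G')

Answer: 2


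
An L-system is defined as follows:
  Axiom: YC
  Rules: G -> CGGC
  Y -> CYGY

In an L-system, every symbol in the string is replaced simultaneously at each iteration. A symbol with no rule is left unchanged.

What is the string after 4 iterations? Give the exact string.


Step 0: YC
Step 1: CYGYC
Step 2: CCYGYCGGCCYGYC
Step 3: CCCYGYCGGCCYGYCCGGCCGGCCCCYGYCGGCCYGYC
Step 4: CCCCYGYCGGCCYGYCCGGCCGGCCCCYGYCGGCCYGYCCCGGCCGGCCCCGGCCGGCCCCCCYGYCGGCCYGYCCGGCCGGCCCCYGYCGGCCYGYC

Answer: CCCCYGYCGGCCYGYCCGGCCGGCCCCYGYCGGCCYGYCCCGGCCGGCCCCGGCCGGCCCCCCYGYCGGCCYGYCCGGCCGGCCCCYGYCGGCCYGYC


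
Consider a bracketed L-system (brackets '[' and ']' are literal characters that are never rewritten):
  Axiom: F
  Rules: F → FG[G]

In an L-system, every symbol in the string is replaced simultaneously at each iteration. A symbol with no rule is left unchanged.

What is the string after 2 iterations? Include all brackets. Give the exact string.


Answer: FG[G]G[G]

Derivation:
Step 0: F
Step 1: FG[G]
Step 2: FG[G]G[G]


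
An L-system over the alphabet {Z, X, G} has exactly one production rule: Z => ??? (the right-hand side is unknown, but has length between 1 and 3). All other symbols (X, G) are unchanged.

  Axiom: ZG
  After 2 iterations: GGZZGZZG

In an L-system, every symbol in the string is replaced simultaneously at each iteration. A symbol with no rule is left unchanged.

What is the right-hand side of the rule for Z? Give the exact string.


Answer: GZZ

Derivation:
Trying Z => GZZ:
  Step 0: ZG
  Step 1: GZZG
  Step 2: GGZZGZZG
Matches the given result.


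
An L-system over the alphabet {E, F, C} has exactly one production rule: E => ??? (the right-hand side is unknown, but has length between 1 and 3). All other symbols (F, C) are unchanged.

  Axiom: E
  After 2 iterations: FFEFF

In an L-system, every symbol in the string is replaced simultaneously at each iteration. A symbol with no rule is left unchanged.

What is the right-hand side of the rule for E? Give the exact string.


Trying E => FEF:
  Step 0: E
  Step 1: FEF
  Step 2: FFEFF
Matches the given result.

Answer: FEF


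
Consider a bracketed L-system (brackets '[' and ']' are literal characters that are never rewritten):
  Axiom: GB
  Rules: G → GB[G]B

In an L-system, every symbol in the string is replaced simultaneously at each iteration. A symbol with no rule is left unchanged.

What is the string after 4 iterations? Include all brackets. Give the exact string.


Answer: GB[G]BB[GB[G]B]BB[GB[G]BB[GB[G]B]B]BB[GB[G]BB[GB[G]B]BB[GB[G]BB[GB[G]B]B]B]BB

Derivation:
Step 0: GB
Step 1: GB[G]BB
Step 2: GB[G]BB[GB[G]B]BB
Step 3: GB[G]BB[GB[G]B]BB[GB[G]BB[GB[G]B]B]BB
Step 4: GB[G]BB[GB[G]B]BB[GB[G]BB[GB[G]B]B]BB[GB[G]BB[GB[G]B]BB[GB[G]BB[GB[G]B]B]B]BB


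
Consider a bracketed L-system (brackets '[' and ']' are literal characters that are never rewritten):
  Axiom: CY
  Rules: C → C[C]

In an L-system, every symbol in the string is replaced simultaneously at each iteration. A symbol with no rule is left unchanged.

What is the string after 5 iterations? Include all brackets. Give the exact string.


Answer: C[C][C[C]][C[C][C[C]]][C[C][C[C]][C[C][C[C]]]][C[C][C[C]][C[C][C[C]]][C[C][C[C]][C[C][C[C]]]]]Y

Derivation:
Step 0: CY
Step 1: C[C]Y
Step 2: C[C][C[C]]Y
Step 3: C[C][C[C]][C[C][C[C]]]Y
Step 4: C[C][C[C]][C[C][C[C]]][C[C][C[C]][C[C][C[C]]]]Y
Step 5: C[C][C[C]][C[C][C[C]]][C[C][C[C]][C[C][C[C]]]][C[C][C[C]][C[C][C[C]]][C[C][C[C]][C[C][C[C]]]]]Y


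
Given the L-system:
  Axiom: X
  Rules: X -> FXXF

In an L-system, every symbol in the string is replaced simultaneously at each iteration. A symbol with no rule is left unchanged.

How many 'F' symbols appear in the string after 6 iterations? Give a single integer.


Answer: 126

Derivation:
Step 0: X  (0 'F')
Step 1: FXXF  (2 'F')
Step 2: FFXXFFXXFF  (6 'F')
Step 3: FFFXXFFXXFFFFXXFFXXFFF  (14 'F')
Step 4: FFFFXXFFXXFFFFXXFFXXFFFFFFXXFFXXFFFFXXFFXXFFFF  (30 'F')
Step 5: FFFFFXXFFXXFFFFXXFFXXFFFFFFXXFFXXFFFFXXFFXXFFFFFFFFXXFFXXFFFFXXFFXXFFFFFFXXFFXXFFFFXXFFXXFFFFF  (62 'F')
Step 6: FFFFFFXXFFXXFFFFXXFFXXFFFFFFXXFFXXFFFFXXFFXXFFFFFFFFXXFFXXFFFFXXFFXXFFFFFFXXFFXXFFFFXXFFXXFFFFFFFFFFXXFFXXFFFFXXFFXXFFFFFFXXFFXXFFFFXXFFXXFFFFFFFFXXFFXXFFFFXXFFXXFFFFFFXXFFXXFFFFXXFFXXFFFFFF  (126 'F')


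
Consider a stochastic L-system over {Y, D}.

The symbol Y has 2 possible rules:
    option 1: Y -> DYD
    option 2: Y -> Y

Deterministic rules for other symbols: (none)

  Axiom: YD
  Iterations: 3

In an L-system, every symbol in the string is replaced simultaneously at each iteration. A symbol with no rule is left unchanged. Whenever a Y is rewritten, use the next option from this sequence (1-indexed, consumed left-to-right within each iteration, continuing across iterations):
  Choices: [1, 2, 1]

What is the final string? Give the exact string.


Step 0: YD
Step 1: DYDD  (used choices [1])
Step 2: DYDD  (used choices [2])
Step 3: DDYDDD  (used choices [1])

Answer: DDYDDD


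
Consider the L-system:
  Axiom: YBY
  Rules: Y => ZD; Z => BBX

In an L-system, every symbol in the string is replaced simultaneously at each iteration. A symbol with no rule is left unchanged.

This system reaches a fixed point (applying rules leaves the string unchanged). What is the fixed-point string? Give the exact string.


Answer: BBXDBBBXD

Derivation:
Step 0: YBY
Step 1: ZDBZD
Step 2: BBXDBBBXD
Step 3: BBXDBBBXD  (unchanged — fixed point at step 2)


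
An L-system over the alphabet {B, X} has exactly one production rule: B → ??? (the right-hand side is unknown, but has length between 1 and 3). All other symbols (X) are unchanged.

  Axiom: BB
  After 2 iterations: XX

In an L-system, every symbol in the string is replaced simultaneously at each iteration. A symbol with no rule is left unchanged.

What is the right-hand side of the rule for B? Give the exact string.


Answer: X

Derivation:
Trying B → X:
  Step 0: BB
  Step 1: XX
  Step 2: XX
Matches the given result.


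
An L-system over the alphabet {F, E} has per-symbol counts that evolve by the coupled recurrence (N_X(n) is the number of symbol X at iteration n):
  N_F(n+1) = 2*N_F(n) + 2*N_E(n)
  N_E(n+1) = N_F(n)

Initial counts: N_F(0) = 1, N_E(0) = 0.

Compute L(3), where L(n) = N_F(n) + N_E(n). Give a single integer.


Step 0: N_F=1, N_E=0, L=1
Step 1: N_F=2, N_E=1, L=3
Step 2: N_F=6, N_E=2, L=8
Step 3: N_F=16, N_E=6, L=22

Answer: 22


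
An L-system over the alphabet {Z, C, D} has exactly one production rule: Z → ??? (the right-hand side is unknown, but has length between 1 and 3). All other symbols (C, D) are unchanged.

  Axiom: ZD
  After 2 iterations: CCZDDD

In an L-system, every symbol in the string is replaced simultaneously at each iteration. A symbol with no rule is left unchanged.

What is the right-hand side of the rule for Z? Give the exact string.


Trying Z → CZD:
  Step 0: ZD
  Step 1: CZDD
  Step 2: CCZDDD
Matches the given result.

Answer: CZD


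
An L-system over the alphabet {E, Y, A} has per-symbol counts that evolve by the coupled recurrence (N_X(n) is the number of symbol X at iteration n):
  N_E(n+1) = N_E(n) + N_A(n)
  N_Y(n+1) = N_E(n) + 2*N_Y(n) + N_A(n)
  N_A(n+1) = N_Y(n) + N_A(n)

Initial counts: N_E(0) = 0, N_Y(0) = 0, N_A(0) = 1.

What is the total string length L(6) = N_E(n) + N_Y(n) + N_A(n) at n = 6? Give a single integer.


Step 0: N_E=0, N_Y=0, N_A=1, L=1
Step 1: N_E=1, N_Y=1, N_A=1, L=3
Step 2: N_E=2, N_Y=4, N_A=2, L=8
Step 3: N_E=4, N_Y=12, N_A=6, L=22
Step 4: N_E=10, N_Y=34, N_A=18, L=62
Step 5: N_E=28, N_Y=96, N_A=52, L=176
Step 6: N_E=80, N_Y=272, N_A=148, L=500

Answer: 500


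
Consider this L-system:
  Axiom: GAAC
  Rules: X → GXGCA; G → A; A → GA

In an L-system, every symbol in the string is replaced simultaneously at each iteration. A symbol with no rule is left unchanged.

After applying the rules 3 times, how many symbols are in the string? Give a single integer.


Step 0: length = 4
Step 1: length = 6
Step 2: length = 9
Step 3: length = 14

Answer: 14


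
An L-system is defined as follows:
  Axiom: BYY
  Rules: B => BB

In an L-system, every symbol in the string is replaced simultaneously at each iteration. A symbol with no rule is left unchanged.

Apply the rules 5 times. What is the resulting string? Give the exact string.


Answer: BBBBBBBBBBBBBBBBBBBBBBBBBBBBBBBBYY

Derivation:
Step 0: BYY
Step 1: BBYY
Step 2: BBBBYY
Step 3: BBBBBBBBYY
Step 4: BBBBBBBBBBBBBBBBYY
Step 5: BBBBBBBBBBBBBBBBBBBBBBBBBBBBBBBBYY


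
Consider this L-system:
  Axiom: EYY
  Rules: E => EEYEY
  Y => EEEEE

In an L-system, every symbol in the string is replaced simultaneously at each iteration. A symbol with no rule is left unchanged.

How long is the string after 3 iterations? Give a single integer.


Answer: 375

Derivation:
Step 0: length = 3
Step 1: length = 15
Step 2: length = 75
Step 3: length = 375


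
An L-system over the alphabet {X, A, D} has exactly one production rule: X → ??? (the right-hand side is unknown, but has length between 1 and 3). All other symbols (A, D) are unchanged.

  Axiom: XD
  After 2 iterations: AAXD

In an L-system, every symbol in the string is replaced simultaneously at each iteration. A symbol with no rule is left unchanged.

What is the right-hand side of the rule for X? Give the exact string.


Answer: AX

Derivation:
Trying X → AX:
  Step 0: XD
  Step 1: AXD
  Step 2: AAXD
Matches the given result.


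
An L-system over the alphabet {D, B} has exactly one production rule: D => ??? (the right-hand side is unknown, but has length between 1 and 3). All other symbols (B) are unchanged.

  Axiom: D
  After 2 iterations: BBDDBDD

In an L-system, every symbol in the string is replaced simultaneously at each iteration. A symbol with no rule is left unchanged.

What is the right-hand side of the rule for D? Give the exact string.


Trying D => BDD:
  Step 0: D
  Step 1: BDD
  Step 2: BBDDBDD
Matches the given result.

Answer: BDD


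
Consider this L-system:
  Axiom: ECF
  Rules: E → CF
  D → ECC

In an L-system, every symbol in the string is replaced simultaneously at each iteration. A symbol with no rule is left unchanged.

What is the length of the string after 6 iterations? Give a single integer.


Answer: 4

Derivation:
Step 0: length = 3
Step 1: length = 4
Step 2: length = 4
Step 3: length = 4
Step 4: length = 4
Step 5: length = 4
Step 6: length = 4


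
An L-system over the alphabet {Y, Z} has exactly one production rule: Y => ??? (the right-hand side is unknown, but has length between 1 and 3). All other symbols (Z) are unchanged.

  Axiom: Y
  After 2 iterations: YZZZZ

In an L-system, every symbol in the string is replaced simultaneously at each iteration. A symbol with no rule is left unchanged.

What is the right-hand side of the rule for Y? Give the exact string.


Trying Y => YZZ:
  Step 0: Y
  Step 1: YZZ
  Step 2: YZZZZ
Matches the given result.

Answer: YZZ


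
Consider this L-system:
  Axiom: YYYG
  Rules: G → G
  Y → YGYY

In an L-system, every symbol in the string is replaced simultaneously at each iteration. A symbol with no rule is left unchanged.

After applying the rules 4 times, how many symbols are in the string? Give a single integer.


Step 0: length = 4
Step 1: length = 13
Step 2: length = 40
Step 3: length = 121
Step 4: length = 364

Answer: 364


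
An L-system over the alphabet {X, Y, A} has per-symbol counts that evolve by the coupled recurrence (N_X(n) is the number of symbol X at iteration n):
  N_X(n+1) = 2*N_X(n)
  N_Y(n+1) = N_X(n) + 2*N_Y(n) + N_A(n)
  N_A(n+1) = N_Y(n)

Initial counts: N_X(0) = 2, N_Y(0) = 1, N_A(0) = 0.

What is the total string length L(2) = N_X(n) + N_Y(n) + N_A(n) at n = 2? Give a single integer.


Answer: 25

Derivation:
Step 0: N_X=2, N_Y=1, N_A=0, L=3
Step 1: N_X=4, N_Y=4, N_A=1, L=9
Step 2: N_X=8, N_Y=13, N_A=4, L=25


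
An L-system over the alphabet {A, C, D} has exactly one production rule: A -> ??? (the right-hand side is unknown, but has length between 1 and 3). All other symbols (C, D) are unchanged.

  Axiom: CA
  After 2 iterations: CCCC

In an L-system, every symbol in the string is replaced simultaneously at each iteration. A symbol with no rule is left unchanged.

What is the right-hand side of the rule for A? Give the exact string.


Trying A -> CCC:
  Step 0: CA
  Step 1: CCCC
  Step 2: CCCC
Matches the given result.

Answer: CCC


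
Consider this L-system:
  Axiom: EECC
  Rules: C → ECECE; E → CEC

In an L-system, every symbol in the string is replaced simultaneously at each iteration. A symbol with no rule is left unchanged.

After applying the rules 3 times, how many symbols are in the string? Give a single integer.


Step 0: length = 4
Step 1: length = 16
Step 2: length = 64
Step 3: length = 256

Answer: 256


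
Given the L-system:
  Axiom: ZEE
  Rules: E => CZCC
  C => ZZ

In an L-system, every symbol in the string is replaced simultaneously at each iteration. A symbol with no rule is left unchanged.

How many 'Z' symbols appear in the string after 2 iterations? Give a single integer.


Step 0: ZEE  (1 'Z')
Step 1: ZCZCCCZCC  (3 'Z')
Step 2: ZZZZZZZZZZZZZZZ  (15 'Z')

Answer: 15


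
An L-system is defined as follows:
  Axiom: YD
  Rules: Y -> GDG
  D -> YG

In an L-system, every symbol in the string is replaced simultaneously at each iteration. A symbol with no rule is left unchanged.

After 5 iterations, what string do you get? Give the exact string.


Step 0: YD
Step 1: GDGYG
Step 2: GYGGGDGG
Step 3: GGDGGGGYGGG
Step 4: GGYGGGGGGDGGGG
Step 5: GGGDGGGGGGGYGGGGG

Answer: GGGDGGGGGGGYGGGGG


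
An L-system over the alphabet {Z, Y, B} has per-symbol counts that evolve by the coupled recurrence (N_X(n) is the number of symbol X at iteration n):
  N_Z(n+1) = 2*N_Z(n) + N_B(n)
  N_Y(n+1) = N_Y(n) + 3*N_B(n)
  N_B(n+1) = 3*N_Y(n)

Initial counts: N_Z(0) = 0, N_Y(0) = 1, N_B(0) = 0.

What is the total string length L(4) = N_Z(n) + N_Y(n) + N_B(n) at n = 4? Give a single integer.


Step 0: N_Z=0, N_Y=1, N_B=0, L=1
Step 1: N_Z=0, N_Y=1, N_B=3, L=4
Step 2: N_Z=3, N_Y=10, N_B=3, L=16
Step 3: N_Z=9, N_Y=19, N_B=30, L=58
Step 4: N_Z=48, N_Y=109, N_B=57, L=214

Answer: 214


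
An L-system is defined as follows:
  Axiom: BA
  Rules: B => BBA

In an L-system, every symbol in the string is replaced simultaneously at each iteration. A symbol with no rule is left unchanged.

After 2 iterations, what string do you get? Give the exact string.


Answer: BBABBAAA

Derivation:
Step 0: BA
Step 1: BBAA
Step 2: BBABBAAA


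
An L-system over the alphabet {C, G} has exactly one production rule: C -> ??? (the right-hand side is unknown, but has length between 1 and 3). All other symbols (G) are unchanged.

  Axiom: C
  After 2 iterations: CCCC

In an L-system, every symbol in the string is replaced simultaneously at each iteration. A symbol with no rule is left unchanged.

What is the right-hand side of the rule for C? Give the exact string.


Answer: CC

Derivation:
Trying C -> CC:
  Step 0: C
  Step 1: CC
  Step 2: CCCC
Matches the given result.


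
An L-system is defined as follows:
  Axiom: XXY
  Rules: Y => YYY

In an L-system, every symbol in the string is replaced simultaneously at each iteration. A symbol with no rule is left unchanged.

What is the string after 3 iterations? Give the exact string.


Answer: XXYYYYYYYYYYYYYYYYYYYYYYYYYYY

Derivation:
Step 0: XXY
Step 1: XXYYY
Step 2: XXYYYYYYYYY
Step 3: XXYYYYYYYYYYYYYYYYYYYYYYYYYYY


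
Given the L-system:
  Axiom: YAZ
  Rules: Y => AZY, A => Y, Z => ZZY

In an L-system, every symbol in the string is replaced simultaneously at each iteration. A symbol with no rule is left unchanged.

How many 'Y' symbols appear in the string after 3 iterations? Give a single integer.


Answer: 19

Derivation:
Step 0: YAZ  (1 'Y')
Step 1: AZYYZZY  (3 'Y')
Step 2: YZZYAZYAZYZZYZZYAZY  (7 'Y')
Step 3: AZYZZYZZYAZYYZZYAZYYZZYAZYZZYZZYAZYZZYZZYAZYYZZYAZY  (19 'Y')


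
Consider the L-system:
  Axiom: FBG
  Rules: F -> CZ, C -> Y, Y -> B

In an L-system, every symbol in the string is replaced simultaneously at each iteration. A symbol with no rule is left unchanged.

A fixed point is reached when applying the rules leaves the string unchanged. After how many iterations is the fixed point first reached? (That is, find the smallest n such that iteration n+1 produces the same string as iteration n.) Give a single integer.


Answer: 3

Derivation:
Step 0: FBG
Step 1: CZBG
Step 2: YZBG
Step 3: BZBG
Step 4: BZBG  (unchanged — fixed point at step 3)


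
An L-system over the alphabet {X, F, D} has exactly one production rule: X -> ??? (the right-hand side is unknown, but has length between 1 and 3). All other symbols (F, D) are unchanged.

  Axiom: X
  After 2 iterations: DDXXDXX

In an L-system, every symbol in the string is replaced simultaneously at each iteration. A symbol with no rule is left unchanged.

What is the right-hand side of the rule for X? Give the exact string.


Trying X -> DXX:
  Step 0: X
  Step 1: DXX
  Step 2: DDXXDXX
Matches the given result.

Answer: DXX


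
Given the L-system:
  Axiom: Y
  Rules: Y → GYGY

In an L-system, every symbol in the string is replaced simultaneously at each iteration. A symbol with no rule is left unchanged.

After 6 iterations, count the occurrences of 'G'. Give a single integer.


Step 0: Y  (0 'G')
Step 1: GYGY  (2 'G')
Step 2: GGYGYGGYGY  (6 'G')
Step 3: GGGYGYGGYGYGGGYGYGGYGY  (14 'G')
Step 4: GGGGYGYGGYGYGGGYGYGGYGYGGGGYGYGGYGYGGGYGYGGYGY  (30 'G')
Step 5: GGGGGYGYGGYGYGGGYGYGGYGYGGGGYGYGGYGYGGGYGYGGYGYGGGGGYGYGGYGYGGGYGYGGYGYGGGGYGYGGYGYGGGYGYGGYGY  (62 'G')
Step 6: GGGGGGYGYGGYGYGGGYGYGGYGYGGGGYGYGGYGYGGGYGYGGYGYGGGGGYGYGGYGYGGGYGYGGYGYGGGGYGYGGYGYGGGYGYGGYGYGGGGGGYGYGGYGYGGGYGYGGYGYGGGGYGYGGYGYGGGYGYGGYGYGGGGGYGYGGYGYGGGYGYGGYGYGGGGYGYGGYGYGGGYGYGGYGY  (126 'G')

Answer: 126


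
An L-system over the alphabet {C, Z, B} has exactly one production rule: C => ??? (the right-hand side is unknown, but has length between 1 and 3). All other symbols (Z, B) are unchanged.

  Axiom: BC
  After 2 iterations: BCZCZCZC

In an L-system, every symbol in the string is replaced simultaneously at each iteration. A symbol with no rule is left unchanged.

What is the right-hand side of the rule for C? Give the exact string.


Trying C => CZC:
  Step 0: BC
  Step 1: BCZC
  Step 2: BCZCZCZC
Matches the given result.

Answer: CZC


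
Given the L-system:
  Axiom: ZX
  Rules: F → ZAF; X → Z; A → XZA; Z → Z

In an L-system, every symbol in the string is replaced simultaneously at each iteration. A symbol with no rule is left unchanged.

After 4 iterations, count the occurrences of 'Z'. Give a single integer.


Answer: 2

Derivation:
Step 0: ZX  (1 'Z')
Step 1: ZZ  (2 'Z')
Step 2: ZZ  (2 'Z')
Step 3: ZZ  (2 'Z')
Step 4: ZZ  (2 'Z')


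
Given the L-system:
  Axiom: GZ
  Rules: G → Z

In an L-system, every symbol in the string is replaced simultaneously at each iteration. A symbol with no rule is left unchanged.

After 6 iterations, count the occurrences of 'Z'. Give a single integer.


Step 0: GZ  (1 'Z')
Step 1: ZZ  (2 'Z')
Step 2: ZZ  (2 'Z')
Step 3: ZZ  (2 'Z')
Step 4: ZZ  (2 'Z')
Step 5: ZZ  (2 'Z')
Step 6: ZZ  (2 'Z')

Answer: 2


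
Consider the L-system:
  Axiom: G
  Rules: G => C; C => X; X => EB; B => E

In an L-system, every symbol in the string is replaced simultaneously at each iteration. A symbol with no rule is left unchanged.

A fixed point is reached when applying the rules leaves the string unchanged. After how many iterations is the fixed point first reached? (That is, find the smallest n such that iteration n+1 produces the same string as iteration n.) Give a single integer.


Step 0: G
Step 1: C
Step 2: X
Step 3: EB
Step 4: EE
Step 5: EE  (unchanged — fixed point at step 4)

Answer: 4


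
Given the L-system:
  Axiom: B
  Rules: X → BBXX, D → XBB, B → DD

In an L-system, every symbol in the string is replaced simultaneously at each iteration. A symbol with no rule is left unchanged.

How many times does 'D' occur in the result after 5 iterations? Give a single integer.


Answer: 48

Derivation:
Step 0: B  (0 'D')
Step 1: DD  (2 'D')
Step 2: XBBXBB  (0 'D')
Step 3: BBXXDDDDBBXXDDDD  (8 'D')
Step 4: DDDDBBXXBBXXXBBXBBXBBXBBDDDDBBXXBBXXXBBXBBXBBXBB  (8 'D')
Step 5: XBBXBBXBBXBBDDDDBBXXBBXXDDDDBBXXBBXXBBXXDDDDBBXXDDDDBBXXDDDDBBXXDDDDXBBXBBXBBXBBDDDDBBXXBBXXDDDDBBXXBBXXBBXXDDDDBBXXDDDDBBXXDDDDBBXXDDDD  (48 'D')


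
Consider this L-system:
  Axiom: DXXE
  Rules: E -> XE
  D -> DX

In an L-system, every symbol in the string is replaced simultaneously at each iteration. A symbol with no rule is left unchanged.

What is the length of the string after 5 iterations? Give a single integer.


Step 0: length = 4
Step 1: length = 6
Step 2: length = 8
Step 3: length = 10
Step 4: length = 12
Step 5: length = 14

Answer: 14


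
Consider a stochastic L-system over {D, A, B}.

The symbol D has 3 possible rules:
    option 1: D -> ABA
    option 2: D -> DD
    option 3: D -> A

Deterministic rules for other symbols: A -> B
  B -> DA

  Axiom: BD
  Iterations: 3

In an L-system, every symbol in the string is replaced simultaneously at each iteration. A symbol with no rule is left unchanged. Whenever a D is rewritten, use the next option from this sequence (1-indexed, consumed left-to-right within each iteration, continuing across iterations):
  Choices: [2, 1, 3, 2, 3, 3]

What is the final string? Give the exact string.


Step 0: BD
Step 1: DADD  (used choices [2])
Step 2: ABABADD  (used choices [1, 3, 2])
Step 3: BDABDABAA  (used choices [3, 3])

Answer: BDABDABAA


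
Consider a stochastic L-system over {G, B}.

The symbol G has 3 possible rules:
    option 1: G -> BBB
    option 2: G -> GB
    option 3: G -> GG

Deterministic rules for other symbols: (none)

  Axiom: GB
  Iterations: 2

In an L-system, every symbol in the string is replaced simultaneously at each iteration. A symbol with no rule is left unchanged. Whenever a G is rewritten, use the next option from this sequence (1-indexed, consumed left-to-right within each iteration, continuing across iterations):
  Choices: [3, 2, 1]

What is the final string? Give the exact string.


Answer: GBBBBB

Derivation:
Step 0: GB
Step 1: GGB  (used choices [3])
Step 2: GBBBBB  (used choices [2, 1])


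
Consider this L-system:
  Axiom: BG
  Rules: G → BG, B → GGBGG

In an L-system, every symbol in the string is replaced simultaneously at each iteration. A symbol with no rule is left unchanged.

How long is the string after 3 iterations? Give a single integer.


Step 0: length = 2
Step 1: length = 7
Step 2: length = 20
Step 3: length = 61

Answer: 61


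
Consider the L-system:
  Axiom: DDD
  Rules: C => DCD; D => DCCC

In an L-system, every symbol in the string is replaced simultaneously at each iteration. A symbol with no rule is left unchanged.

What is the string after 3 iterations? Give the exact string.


Step 0: DDD
Step 1: DCCCDCCCDCCC
Step 2: DCCCDCDDCDDCDDCCCDCDDCDDCDDCCCDCDDCDDCD
Step 3: DCCCDCDDCDDCDDCCCDCDDCCCDCCCDCDDCCCDCCCDCDDCCCDCCCDCDDCDDCDDCCCDCDDCCCDCCCDCDDCCCDCCCDCDDCCCDCCCDCDDCDDCDDCCCDCDDCCCDCCCDCDDCCCDCCCDCDDCCC

Answer: DCCCDCDDCDDCDDCCCDCDDCCCDCCCDCDDCCCDCCCDCDDCCCDCCCDCDDCDDCDDCCCDCDDCCCDCCCDCDDCCCDCCCDCDDCCCDCCCDCDDCDDCDDCCCDCDDCCCDCCCDCDDCCCDCCCDCDDCCC


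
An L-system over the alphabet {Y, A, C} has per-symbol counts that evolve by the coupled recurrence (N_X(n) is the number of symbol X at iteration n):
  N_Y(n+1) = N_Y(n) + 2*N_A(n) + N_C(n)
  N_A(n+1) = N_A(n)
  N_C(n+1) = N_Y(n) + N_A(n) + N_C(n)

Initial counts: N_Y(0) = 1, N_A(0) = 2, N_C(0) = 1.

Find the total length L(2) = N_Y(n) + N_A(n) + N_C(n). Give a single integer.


Step 0: N_Y=1, N_A=2, N_C=1, L=4
Step 1: N_Y=6, N_A=2, N_C=4, L=12
Step 2: N_Y=14, N_A=2, N_C=12, L=28

Answer: 28


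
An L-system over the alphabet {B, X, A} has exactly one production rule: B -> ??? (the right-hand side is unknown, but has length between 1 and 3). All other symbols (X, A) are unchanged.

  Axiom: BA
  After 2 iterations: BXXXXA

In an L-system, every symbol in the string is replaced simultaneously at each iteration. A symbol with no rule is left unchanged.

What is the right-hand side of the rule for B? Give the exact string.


Answer: BXX

Derivation:
Trying B -> BXX:
  Step 0: BA
  Step 1: BXXA
  Step 2: BXXXXA
Matches the given result.


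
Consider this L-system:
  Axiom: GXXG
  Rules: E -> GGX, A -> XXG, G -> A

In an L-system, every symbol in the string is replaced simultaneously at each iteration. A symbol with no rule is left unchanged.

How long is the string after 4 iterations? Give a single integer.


Answer: 12

Derivation:
Step 0: length = 4
Step 1: length = 4
Step 2: length = 8
Step 3: length = 8
Step 4: length = 12


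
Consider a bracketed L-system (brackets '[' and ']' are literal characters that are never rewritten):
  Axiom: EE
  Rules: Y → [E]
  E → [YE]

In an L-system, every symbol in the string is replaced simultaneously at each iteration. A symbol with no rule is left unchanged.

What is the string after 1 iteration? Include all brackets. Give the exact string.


Answer: [YE][YE]

Derivation:
Step 0: EE
Step 1: [YE][YE]


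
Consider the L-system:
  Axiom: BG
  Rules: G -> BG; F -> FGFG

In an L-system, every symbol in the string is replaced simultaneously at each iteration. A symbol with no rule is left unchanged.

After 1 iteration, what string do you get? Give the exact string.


Answer: BBG

Derivation:
Step 0: BG
Step 1: BBG


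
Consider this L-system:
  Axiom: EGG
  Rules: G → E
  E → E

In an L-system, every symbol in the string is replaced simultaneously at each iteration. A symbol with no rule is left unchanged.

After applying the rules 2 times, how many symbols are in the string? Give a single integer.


Step 0: length = 3
Step 1: length = 3
Step 2: length = 3

Answer: 3


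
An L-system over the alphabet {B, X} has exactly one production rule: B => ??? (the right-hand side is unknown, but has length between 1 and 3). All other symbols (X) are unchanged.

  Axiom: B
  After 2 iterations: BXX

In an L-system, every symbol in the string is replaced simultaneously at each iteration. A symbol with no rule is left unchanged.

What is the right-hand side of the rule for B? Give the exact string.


Trying B => BX:
  Step 0: B
  Step 1: BX
  Step 2: BXX
Matches the given result.

Answer: BX


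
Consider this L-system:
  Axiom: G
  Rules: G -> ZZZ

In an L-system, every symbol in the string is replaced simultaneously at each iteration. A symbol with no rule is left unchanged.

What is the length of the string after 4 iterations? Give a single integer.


Step 0: length = 1
Step 1: length = 3
Step 2: length = 3
Step 3: length = 3
Step 4: length = 3

Answer: 3


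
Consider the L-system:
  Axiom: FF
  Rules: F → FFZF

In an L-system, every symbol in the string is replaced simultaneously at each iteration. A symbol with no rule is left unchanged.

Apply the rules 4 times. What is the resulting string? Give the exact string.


Step 0: FF
Step 1: FFZFFFZF
Step 2: FFZFFFZFZFFZFFFZFFFZFZFFZF
Step 3: FFZFFFZFZFFZFFFZFFFZFZFFZFZFFZFFFZFZFFZFFFZFFFZFZFFZFFFZFFFZFZFFZFZFFZFFFZFZFFZF
Step 4: FFZFFFZFZFFZFFFZFFFZFZFFZFZFFZFFFZFZFFZFFFZFFFZFZFFZFFFZFFFZFZFFZFZFFZFFFZFZFFZFZFFZFFFZFZFFZFFFZFFFZFZFFZFZFFZFFFZFZFFZFFFZFFFZFZFFZFFFZFFFZFZFFZFZFFZFFFZFZFFZFFFZFFFZFZFFZFFFZFFFZFZFFZFZFFZFFFZFZFFZFZFFZFFFZFZFFZFFFZFFFZFZFFZFZFFZFFFZFZFFZF

Answer: FFZFFFZFZFFZFFFZFFFZFZFFZFZFFZFFFZFZFFZFFFZFFFZFZFFZFFFZFFFZFZFFZFZFFZFFFZFZFFZFZFFZFFFZFZFFZFFFZFFFZFZFFZFZFFZFFFZFZFFZFFFZFFFZFZFFZFFFZFFFZFZFFZFZFFZFFFZFZFFZFFFZFFFZFZFFZFFFZFFFZFZFFZFZFFZFFFZFZFFZFZFFZFFFZFZFFZFFFZFFFZFZFFZFZFFZFFFZFZFFZF


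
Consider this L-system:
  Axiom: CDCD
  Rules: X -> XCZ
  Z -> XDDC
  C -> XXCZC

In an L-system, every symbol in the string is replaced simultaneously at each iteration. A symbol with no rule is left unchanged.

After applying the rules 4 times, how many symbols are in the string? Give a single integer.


Step 0: length = 4
Step 1: length = 12
Step 2: length = 42
Step 3: length = 150
Step 4: length = 534

Answer: 534


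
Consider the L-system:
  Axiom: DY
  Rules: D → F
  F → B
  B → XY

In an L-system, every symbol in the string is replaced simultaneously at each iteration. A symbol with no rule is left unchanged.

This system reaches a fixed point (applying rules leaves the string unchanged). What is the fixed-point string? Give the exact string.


Step 0: DY
Step 1: FY
Step 2: BY
Step 3: XYY
Step 4: XYY  (unchanged — fixed point at step 3)

Answer: XYY


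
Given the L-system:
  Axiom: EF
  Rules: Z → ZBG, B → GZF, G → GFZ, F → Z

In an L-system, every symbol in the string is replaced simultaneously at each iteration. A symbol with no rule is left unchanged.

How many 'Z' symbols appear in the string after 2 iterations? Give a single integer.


Step 0: EF  (0 'Z')
Step 1: EZ  (1 'Z')
Step 2: EZBG  (1 'Z')

Answer: 1
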